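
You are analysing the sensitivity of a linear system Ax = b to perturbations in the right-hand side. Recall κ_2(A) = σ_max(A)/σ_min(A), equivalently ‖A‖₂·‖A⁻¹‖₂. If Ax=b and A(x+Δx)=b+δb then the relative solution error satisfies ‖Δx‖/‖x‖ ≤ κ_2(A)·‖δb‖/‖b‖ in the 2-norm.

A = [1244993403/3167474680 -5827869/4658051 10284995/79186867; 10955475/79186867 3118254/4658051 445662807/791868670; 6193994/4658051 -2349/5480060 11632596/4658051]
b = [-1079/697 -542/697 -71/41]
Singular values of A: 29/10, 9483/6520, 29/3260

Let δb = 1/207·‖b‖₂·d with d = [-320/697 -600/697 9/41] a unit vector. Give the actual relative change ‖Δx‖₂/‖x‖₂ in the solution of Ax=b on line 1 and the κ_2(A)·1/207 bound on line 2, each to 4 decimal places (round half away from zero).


σ_max = 29/10, σ_min = 29/3260
condition number: (29/10) ÷ (29/3260) = 326.0000
κ_2(A)·‖δb‖/‖b‖ = 1.5749
solve Ax = b  →  x = [-97.2271 -24.0054 51.0729]
‖b‖₂ = 2.4495 and ‖x‖₂ = 112.4180
re-solving with b+δb shifts x by Δx of norm 1.3302
dividing the unrounded norms, ‖Δx‖/‖x‖ = 0.0118
realised/bound (from unrounded values) ≈ 0.0075

0.0118
1.5749


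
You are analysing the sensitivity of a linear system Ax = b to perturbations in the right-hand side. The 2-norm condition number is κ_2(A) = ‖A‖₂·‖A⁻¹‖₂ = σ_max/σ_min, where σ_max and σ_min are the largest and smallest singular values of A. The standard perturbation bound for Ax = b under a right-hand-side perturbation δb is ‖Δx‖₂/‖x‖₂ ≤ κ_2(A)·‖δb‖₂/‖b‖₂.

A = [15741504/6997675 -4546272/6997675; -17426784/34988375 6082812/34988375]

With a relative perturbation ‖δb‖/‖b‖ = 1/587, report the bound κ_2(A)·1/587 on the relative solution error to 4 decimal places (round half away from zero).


0.1454

AᵀA = [3865893221376/728248890625 -1127384189568/728248890625; -1127384189568/728248890625 329396388624/728248890625]; tr = 6712463376/1165198225, det = 5308416/1165198225
λ_max, λ_min = (6712463376/1165198225 ± √45032423146538270976/1357686903543150625)/2 = 144/25, 36864/46607929
so κ_2 = √((144/25) / (36864/46607929)) = 85.3375
worst-case relative error ≤ 85.3375 × 1/587 = 0.1454


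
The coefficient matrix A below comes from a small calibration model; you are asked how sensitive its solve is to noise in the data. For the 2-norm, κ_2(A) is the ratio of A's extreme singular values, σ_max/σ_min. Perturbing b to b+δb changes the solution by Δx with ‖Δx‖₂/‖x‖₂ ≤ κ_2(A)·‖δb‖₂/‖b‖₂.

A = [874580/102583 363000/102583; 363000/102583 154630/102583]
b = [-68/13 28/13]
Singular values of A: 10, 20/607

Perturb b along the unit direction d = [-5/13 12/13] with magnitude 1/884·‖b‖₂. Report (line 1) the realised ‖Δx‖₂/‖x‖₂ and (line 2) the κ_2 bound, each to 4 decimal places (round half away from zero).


σ_max = 10, σ_min = 20/607
condition number: 10 ÷ (20/607) = 303.5000
worst-case relative error ≤ 303.5000 × 1/884 = 0.3433
solve Ax = b  →  x = [-47.0615 111.9077]
2-norm of b is 5.6569; of x, 121.4007
re-solving with b+δb shifts x by Δx of norm 0.1942
relative error = 0.0016
realised/bound (from unrounded values) ≈ 0.0047

0.0016
0.3433


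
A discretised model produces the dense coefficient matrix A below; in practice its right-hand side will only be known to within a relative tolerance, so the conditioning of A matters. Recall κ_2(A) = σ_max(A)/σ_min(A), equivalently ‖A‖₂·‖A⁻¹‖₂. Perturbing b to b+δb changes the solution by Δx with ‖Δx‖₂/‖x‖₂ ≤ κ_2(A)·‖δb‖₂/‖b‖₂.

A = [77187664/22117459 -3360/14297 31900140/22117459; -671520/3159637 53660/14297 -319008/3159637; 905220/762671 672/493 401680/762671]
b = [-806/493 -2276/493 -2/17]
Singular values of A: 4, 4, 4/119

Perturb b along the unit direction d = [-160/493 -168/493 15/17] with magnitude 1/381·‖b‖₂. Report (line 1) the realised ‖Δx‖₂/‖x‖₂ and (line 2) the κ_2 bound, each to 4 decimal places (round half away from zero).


0.0064
0.3123

largest singular value 4, smallest 4/119
κ = σ_max/σ_min = 4/(4/119) = 119.0000
perturbation bound = 119.0000·1/381 = 0.3123
solve Ax = b  →  x = [-23.1870 -1.0690 54.7971]
2-norm of b is 4.8990; of x, 59.5105
re-solving with b+δb shifts x by Δx of norm 0.3825
realised ‖Δx‖/‖x‖ = 0.0064
tightness: 0.0064 against a bound of 0.3123 (unrounded ratio ≈ 0.0206)


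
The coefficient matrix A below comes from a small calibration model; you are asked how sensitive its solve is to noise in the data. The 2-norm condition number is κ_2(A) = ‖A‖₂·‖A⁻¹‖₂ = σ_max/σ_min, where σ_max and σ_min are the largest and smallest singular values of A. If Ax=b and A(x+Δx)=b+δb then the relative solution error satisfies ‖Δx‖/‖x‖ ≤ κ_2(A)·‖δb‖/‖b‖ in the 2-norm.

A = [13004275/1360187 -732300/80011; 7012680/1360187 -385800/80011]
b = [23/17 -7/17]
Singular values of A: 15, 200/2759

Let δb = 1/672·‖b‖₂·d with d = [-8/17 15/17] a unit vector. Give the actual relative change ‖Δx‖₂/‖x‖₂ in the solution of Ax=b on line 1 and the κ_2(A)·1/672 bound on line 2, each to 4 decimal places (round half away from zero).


from the listed singular values, σ₁ = 15, σ_n = 200/2759
κ = σ_max/σ_min = 15/(200/2759) = 206.9250
perturbation bound = 206.9250·1/672 = 0.3079
solve Ax = b  →  x = [-9.4655 -10.0355]
2-norm of b is 1.4142; of x, 13.7952
δb = ε·‖b‖·d = [-0.0010 0.0019]; solving A·Δx = δb gives ‖Δx‖ = 0.0290
realised ‖Δx‖/‖x‖ = 0.0021
realised/bound (from unrounded values) ≈ 0.0068

0.0021
0.3079


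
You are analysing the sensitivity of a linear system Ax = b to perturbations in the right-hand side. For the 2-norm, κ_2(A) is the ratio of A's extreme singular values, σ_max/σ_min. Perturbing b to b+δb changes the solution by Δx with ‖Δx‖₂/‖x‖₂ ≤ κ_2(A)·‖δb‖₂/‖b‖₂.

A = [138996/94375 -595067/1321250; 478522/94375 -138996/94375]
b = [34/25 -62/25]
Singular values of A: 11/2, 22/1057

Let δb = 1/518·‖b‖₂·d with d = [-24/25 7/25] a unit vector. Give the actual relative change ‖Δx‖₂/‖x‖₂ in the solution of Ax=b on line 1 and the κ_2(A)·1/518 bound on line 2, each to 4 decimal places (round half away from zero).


0.0027
0.5101

largest singular value 11/2, smallest 22/1057
condition number: (11/2) ÷ (22/1057) = 264.2500
worst-case relative error ≤ 264.2500 × 1/518 = 0.5101
solve Ax = b  →  x = [-27.2545 -92.1455]
‖b‖₂ = 2.8284 and ‖x‖₂ = 96.0916
δb = ε·‖b‖·d = [-0.0052 0.0015]; solving A·Δx = δb gives ‖Δx‖ = 0.2623
dividing the unrounded norms, ‖Δx‖/‖x‖ = 0.0027
realised/bound (from unrounded values) ≈ 0.0054


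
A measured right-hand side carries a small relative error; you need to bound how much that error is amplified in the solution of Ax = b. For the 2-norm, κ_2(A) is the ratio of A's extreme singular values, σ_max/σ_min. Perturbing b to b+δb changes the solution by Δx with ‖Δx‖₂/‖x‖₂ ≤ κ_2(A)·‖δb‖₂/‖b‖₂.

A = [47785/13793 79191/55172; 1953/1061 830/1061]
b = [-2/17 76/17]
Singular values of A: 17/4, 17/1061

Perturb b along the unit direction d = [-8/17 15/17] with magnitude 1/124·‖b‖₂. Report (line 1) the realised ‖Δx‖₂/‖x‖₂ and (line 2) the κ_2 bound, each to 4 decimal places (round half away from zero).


0.0090
2.1391

from the listed singular values, σ₁ = 17/4, σ_n = 17/1061
κ_2(A) = (17/4) / (17/1061) = 265.2500
perturbation bound = 265.2500·1/124 = 2.1391
solve Ax = b  →  x = [-95.5837 230.6244]
2-norm of b is 4.4721; of x, 249.6475
Δx = A⁻¹·δb where δb = 1/124·4.4721·d; ‖Δx‖ = 2.2509
realised ‖Δx‖/‖x‖ = 0.0090
tightness: 0.0090 against a bound of 2.1391 (unrounded ratio ≈ 0.0042)


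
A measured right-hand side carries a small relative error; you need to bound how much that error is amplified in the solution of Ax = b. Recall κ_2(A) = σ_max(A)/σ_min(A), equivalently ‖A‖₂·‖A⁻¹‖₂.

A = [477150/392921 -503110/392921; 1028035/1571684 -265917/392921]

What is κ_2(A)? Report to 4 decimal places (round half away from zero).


255.0400

AᵀA = [560745725/294736976 -147190995/73684244; -147190995/73684244 38638769/18421061]; tr = 40654001/10163344, det = 625/2540836
λ_max, λ_min = (40654001/10163344 ± √1652646163868001/103293561262336)/2 = 4, 625/10163344
κ = σ_max/σ_min = 2/(25/3188) = 255.0400


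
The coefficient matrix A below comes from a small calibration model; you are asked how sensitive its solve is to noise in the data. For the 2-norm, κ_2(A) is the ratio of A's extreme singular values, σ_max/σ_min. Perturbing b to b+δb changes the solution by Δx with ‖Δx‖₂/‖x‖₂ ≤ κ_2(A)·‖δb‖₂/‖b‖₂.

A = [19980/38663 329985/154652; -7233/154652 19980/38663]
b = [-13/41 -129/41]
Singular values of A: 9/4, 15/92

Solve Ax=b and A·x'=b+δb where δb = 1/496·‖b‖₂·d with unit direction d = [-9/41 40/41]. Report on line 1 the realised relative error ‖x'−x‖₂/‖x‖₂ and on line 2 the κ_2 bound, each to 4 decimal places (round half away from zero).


0.0021
0.0278

from the listed singular values, σ₁ = 9/4, σ_n = 15/92
condition number: (9/4) ÷ (15/92) = 13.8000
κ_2(A)·‖δb‖/‖b‖ = 0.0278
solve Ax = b  →  x = [17.8537 -4.4726]
2-norm of b is 3.1623; of x, 18.4054
Δx = A⁻¹·δb where δb = 1/496·3.1623·d; ‖Δx‖ = 0.0391
relative error = 0.0021
so the bound overstates the realised error by a factor of ≈ 13.0956 (computed from the unrounded values)


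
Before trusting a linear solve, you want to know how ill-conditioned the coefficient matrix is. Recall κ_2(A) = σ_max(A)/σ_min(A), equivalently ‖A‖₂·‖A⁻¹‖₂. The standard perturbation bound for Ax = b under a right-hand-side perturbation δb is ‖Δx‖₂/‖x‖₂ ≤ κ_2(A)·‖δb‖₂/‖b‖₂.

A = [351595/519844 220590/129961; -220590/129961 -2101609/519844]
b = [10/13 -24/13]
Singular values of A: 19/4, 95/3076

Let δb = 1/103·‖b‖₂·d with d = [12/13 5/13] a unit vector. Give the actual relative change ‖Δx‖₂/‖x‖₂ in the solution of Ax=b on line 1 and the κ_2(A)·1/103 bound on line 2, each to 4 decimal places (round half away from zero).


1.4932
1.4932

largest singular value 19/4, smallest 95/3076
κ = σ_max/σ_min = (19/4)/(95/3076) = 153.8000
κ_2(A)·‖δb‖/‖b‖ = 1.4932
solve Ax = b  →  x = [0.1619 0.3887]
‖b‖ = 2.0000, ‖x‖ = 0.4211
δb = ε·‖b‖·d = [0.0179 0.0075]; solving A·Δx = δb gives ‖Δx‖ = 0.6287
relative error = 1.4932
so the bound is sharp here: realised error equals the bound


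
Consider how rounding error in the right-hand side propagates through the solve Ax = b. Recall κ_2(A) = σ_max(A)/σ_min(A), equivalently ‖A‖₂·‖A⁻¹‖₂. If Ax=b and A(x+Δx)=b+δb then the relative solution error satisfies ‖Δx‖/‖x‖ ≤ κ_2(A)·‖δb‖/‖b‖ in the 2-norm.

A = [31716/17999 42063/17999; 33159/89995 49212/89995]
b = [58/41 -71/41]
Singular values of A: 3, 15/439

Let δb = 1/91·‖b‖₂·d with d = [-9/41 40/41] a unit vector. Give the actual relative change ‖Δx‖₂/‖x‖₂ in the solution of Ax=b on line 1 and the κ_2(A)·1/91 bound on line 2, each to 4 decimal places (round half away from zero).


0.0123
0.9648

from the listed singular values, σ₁ = 3, σ_n = 15/439
κ_2(A) = 3 / (15/439) = 87.8000
bound on ‖Δx‖/‖x‖: κ·ε = 87.8000·1/91 = 0.9648
solve Ax = b  →  x = [47.0267 -34.8533]
2-norm of b is 2.2361; of x, 58.5343
with δb = [-0.0054 0.0240], A·Δx = δb → ‖Δx‖ = 0.7191
relative error = 0.0123
tightness: 0.0123 against a bound of 0.9648 (unrounded ratio ≈ 0.0127)


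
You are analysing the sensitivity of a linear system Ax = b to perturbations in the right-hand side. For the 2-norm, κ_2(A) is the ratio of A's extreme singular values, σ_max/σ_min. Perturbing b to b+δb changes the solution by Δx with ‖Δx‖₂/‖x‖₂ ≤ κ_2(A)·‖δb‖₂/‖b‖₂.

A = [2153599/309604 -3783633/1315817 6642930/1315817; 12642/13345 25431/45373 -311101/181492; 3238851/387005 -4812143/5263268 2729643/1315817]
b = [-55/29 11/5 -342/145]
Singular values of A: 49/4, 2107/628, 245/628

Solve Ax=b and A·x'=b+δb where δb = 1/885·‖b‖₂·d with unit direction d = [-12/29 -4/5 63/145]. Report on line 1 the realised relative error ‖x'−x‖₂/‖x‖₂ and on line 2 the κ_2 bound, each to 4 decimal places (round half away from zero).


0.0021
0.0355

σ_max = 49/4, σ_min = 245/628
condition number: (49/4) ÷ (245/628) = 31.4000
κ_2(A)·‖δb‖/‖b‖ = 0.0355
solve Ax = b  →  x = [-0.0758 -4.3454 -2.7462]
2-norm of b is 3.7417; of x, 5.1410
with δb = [-0.0017 -0.0034 0.0018], A·Δx = δb → ‖Δx‖ = 0.0108
relative error = 0.0021
so the bound overstates the realised error by a factor of ≈ 16.8315 (computed from the unrounded values)


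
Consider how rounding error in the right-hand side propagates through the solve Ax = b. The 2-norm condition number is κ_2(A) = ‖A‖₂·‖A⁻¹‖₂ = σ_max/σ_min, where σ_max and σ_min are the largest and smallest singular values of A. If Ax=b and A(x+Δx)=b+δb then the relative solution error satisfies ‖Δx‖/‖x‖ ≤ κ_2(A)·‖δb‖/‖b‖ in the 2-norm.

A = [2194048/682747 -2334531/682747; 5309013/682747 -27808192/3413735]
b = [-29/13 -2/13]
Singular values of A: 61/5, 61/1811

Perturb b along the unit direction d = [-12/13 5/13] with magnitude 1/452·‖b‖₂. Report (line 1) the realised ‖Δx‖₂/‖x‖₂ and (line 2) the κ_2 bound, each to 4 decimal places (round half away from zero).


largest singular value 61/5, smallest 61/1811
condition number: (61/5) ÷ (61/1811) = 362.2000
bound on ‖Δx‖/‖x‖: κ·ε = 362.2000·1/452 = 0.8013
solve Ax = b  →  x = [42.9406 41.0090]
‖b‖ = 2.2361, ‖x‖ = 59.3771
with δb = [-0.0046 0.0019], A·Δx = δb → ‖Δx‖ = 0.1469
dividing the unrounded norms, ‖Δx‖/‖x‖ = 0.0025
so the bound overstates the realised error by a factor of ≈ 323.9618 (computed from the unrounded values)

0.0025
0.8013


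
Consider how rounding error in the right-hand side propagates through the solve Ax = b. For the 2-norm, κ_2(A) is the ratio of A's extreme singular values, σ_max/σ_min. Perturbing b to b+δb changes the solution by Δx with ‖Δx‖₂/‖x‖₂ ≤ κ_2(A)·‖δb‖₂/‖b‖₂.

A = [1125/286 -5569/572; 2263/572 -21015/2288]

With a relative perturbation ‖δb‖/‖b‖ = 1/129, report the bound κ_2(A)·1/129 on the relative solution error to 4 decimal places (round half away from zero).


0.6822

AᵀA = [10183669/327184 -97677945/1308736; -97677945/1308736 937850401/5234944]; tr = 6513545/30976, det = 707281/123904
eigenvalues of AᵀA: λ = (tr ± √(tr²−4·det))/2 = 841/4, 841/30976
κ_2(A) = √(λ_max/λ_min) = √((841/4) / (841/30976)) = 88.0000
κ_2(A)·‖δb‖/‖b‖ = 0.6822


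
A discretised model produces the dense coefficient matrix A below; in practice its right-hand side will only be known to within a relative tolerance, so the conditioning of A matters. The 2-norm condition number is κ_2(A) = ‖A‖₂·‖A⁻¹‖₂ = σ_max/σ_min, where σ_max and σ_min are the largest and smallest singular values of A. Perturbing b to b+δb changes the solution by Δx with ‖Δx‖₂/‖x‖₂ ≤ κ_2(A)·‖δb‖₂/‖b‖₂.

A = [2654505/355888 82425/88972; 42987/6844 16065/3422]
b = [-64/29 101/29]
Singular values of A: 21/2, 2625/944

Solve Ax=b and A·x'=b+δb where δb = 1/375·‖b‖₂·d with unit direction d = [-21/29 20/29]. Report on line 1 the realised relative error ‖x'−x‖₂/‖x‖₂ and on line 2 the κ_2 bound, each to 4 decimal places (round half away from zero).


σ_max = 21/2, σ_min = 2625/944
κ_2(A) = (21/2) / (2625/944) = 3.7760
worst-case relative error ≤ 3.7760 × 1/375 = 0.0101
solve Ax = b  →  x = [-0.4653 1.3645]
‖b‖₂ = 4.1231 and ‖x‖₂ = 1.4416
δb = ε·‖b‖·d = [-0.0080 0.0076]; solving A·Δx = δb gives ‖Δx‖ = 0.0040
realised ‖Δx‖/‖x‖ = 0.0027
realised/bound (from unrounded values) ≈ 0.2724

0.0027
0.0101


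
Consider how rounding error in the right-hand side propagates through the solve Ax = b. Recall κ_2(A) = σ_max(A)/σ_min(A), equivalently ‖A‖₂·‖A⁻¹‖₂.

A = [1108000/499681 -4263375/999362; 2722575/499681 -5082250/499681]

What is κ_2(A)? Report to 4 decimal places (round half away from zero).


226.1000

form AᵀA = [51124725625/1477402969 -95850393750/1477402969; -95850393750/1477402969 718896015625/5909611876] with trace 3195138125/20448484 and determinant 9765625/20448484
char-poly roots: 625/4 and 15625/5112121
σ_max=√(625/4)=(25/2), σ_min=√(15625/5112121)=(125/2261) → κ = 226.1000


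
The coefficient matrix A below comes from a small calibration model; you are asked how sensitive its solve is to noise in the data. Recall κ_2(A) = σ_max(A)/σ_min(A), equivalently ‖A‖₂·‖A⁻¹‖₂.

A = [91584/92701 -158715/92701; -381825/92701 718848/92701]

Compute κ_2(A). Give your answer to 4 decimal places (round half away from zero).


form AᵀA = [91718001/5112121 -171927360/5112121; -171927360/5112121 322387209/5112121] with trace 1432890/17689 and determinant 6561/17689
eigenvalues of AᵀA: λ = (tr ± √(tr²−4·det))/2 = 81, 81/17689
so κ_2 = √(81 / (81/17689)) = 133.0000

133.0000


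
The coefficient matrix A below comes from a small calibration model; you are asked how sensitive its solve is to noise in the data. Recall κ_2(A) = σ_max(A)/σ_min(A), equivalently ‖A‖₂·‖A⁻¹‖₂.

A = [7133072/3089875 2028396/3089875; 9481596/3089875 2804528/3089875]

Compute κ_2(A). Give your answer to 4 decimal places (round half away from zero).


197.7520

M = AᵀA = [5631255154576/381893100625 1642403847168/381893100625; 1642403847168/381893100625 479190705424/381893100625]. tr(M)=9776713376/611028961, det(M)=4000000/611028961
solving λ² − 9776713376/611028961·λ + 4000000/611028961 = 0 gives λ = 16, 250000/611028961
κ_2(A) = √(λ_max/λ_min) = √(16 / (250000/611028961)) = 197.7520


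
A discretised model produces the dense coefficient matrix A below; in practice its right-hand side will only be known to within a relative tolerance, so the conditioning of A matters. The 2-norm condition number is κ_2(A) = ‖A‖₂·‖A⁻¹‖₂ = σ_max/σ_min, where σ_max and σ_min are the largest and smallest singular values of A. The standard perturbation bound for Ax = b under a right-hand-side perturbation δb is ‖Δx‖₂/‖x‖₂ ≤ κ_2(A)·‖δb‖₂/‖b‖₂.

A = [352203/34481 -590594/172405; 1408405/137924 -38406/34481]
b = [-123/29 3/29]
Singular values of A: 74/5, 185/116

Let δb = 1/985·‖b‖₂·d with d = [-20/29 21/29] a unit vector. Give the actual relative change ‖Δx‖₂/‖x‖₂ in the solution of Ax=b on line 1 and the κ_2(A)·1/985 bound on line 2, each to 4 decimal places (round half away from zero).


0.0014
0.0094

σ_max = 74/5, σ_min = 185/116
condition number: (74/5) ÷ (185/116) = 9.2800
bound on ‖Δx‖/‖x‖: κ·ε = 9.2800·1/985 = 0.0094
solve Ax = b  →  x = [0.2152 1.8797]
2-norm of b is 4.2426; of x, 1.8920
re-solving with b+δb shifts x by Δx of norm 0.0027
dividing the unrounded norms, ‖Δx‖/‖x‖ = 0.0014
so the bound overstates the realised error by a factor of ≈ 6.5999 (computed from the unrounded values)


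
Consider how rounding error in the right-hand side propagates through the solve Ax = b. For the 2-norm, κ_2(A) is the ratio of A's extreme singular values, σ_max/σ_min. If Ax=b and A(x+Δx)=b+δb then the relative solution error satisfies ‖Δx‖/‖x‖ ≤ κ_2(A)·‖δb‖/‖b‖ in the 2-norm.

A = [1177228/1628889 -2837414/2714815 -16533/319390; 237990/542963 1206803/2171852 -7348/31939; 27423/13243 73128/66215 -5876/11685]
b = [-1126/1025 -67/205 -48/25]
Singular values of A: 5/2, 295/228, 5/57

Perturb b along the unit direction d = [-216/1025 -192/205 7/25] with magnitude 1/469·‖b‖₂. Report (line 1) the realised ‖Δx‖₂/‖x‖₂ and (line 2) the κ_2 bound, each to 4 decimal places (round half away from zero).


largest singular value 5/2, smallest 5/57
condition number: (5/2) ÷ (5/57) = 28.5000
perturbation bound = 28.5000·1/469 = 0.0608
solve Ax = b  →  x = [-1.0524 0.3147 0.1756]
2-norm of b is 2.2361; of x, 1.1124
re-solving with b+δb shifts x by Δx of norm 0.0544
dividing the unrounded norms, ‖Δx‖/‖x‖ = 0.0489
so the bound overstates the realised error by a factor of ≈ 1.2437 (computed from the unrounded values)

0.0489
0.0608


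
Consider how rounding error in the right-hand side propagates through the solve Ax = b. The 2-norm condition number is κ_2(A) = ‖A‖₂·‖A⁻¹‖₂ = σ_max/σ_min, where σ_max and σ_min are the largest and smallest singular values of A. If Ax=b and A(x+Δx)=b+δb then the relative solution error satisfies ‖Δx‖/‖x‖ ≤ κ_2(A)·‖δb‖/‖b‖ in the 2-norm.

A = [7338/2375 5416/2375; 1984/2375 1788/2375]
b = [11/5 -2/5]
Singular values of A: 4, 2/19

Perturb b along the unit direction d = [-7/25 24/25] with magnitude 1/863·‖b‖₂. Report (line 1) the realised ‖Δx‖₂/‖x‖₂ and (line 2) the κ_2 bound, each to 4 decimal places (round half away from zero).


0.0026
0.0440

largest singular value 4, smallest 2/19
condition number: 4 ÷ (2/19) = 38.0000
worst-case relative error ≤ 38.0000 × 1/863 = 0.0440
solve Ax = b  →  x = [6.1000 -7.3000]
‖b‖ = 2.2361, ‖x‖ = 9.5131
with δb = [-0.0007 0.0025], A·Δx = δb → ‖Δx‖ = 0.0246
relative error = 0.0026
so the bound overstates the realised error by a factor of ≈ 17.0176 (computed from the unrounded values)


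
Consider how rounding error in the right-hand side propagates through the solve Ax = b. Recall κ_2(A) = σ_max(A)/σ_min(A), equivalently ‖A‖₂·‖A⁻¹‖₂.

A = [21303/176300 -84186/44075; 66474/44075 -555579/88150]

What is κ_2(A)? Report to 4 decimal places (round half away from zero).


M = AᵀA = [2776761/1212944 -1476225/151618; -1476225/151618 13151889/303236]. tr(M)=1350837/29584, det(M)=531441/118336
solving λ² − 1350837/29584·λ + 531441/118336 = 0 gives λ = 729/16, 729/7396
κ_2(A) = √(λ_max/λ_min) = √((729/16) / (729/7396)) = 21.5000

21.5000


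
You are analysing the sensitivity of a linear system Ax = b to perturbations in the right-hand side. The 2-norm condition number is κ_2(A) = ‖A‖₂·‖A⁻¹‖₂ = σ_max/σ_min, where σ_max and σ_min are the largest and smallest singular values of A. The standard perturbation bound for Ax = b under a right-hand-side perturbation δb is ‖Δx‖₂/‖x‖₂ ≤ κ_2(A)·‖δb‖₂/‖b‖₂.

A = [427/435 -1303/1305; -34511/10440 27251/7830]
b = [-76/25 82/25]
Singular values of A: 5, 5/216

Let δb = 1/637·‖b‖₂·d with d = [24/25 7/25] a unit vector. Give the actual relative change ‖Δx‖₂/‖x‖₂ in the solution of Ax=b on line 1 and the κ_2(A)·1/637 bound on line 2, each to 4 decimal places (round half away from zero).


from the listed singular values, σ₁ = 5, σ_n = 5/216
κ = σ_max/σ_min = 5/(5/216) = 216.0000
bound on ‖Δx‖/‖x‖: κ·ε = 216.0000·1/637 = 0.3391
solve Ax = b  →  x = [-63.1172 -59.0069]
‖b‖ = 4.4721, ‖x‖ = 86.4037
re-solving with b+δb shifts x by Δx of norm 0.3033
dividing the unrounded norms, ‖Δx‖/‖x‖ = 0.0035
realised/bound (from unrounded values) ≈ 0.0104

0.0035
0.3391


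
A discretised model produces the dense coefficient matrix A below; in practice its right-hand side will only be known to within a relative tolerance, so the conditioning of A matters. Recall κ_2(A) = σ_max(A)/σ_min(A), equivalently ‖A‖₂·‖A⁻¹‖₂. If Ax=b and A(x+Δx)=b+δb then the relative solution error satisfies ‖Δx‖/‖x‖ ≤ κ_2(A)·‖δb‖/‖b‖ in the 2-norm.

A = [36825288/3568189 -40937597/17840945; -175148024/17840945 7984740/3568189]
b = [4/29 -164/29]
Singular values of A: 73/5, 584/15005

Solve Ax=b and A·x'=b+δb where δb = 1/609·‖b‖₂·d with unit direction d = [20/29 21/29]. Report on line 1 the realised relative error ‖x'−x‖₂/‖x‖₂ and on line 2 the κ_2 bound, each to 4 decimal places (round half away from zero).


0.0023
0.6160

from the listed singular values, σ₁ = 73/5, σ_n = 584/15005
κ = σ_max/σ_min = (73/5)/(584/15005) = 375.1250
κ_2(A)·‖δb‖/‖b‖ = 0.6160
solve Ax = b  →  x = [-22.2928 -100.3274]
2-norm of b is 5.6569; of x, 102.7743
δb = ε·‖b‖·d = [0.0064 0.0067]; solving A·Δx = δb gives ‖Δx‖ = 0.2387
dividing the unrounded norms, ‖Δx‖/‖x‖ = 0.0023
so the bound overstates the realised error by a factor of ≈ 265.2544 (computed from the unrounded values)


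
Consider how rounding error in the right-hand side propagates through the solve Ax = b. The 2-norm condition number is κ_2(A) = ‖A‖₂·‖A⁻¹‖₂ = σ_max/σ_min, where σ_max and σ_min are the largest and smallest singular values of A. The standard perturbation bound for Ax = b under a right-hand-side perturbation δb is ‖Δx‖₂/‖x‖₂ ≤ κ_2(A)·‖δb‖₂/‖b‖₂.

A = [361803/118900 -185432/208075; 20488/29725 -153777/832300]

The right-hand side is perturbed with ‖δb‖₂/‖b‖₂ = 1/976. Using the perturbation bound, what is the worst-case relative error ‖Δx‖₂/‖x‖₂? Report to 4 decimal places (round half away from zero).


0.2080

M = AᵀA = [81866473/8410000 -10446228/3679375; -10446228/3679375 341349073/412090000]. tr(M)=3482245/329672, det(M)=28561/10549504
solving λ² − 3482245/329672·λ + 28561/10549504 = 0 gives λ = 169/16, 169/659344
κ_2(A) = √(λ_max/λ_min) = √((169/16) / (169/659344)) = 203.0000
perturbation bound = 203.0000·1/976 = 0.2080


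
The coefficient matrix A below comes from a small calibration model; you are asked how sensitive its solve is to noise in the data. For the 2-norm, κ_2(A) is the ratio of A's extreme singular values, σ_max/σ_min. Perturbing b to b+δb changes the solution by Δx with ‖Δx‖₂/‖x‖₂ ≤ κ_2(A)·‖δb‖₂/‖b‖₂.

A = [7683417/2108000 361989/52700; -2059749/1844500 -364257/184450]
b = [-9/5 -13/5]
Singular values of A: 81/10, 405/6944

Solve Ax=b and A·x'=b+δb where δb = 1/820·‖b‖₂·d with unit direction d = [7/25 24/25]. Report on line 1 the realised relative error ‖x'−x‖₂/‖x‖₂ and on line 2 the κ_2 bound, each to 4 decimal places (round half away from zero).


largest singular value 81/10, smallest 405/6944
condition number: (81/10) ÷ (405/6944) = 138.8800
worst-case relative error ≤ 138.8800 × 1/820 = 0.1694
solve Ax = b  →  x = [45.3275 -24.3146]
‖b‖ = 3.1623, ‖x‖ = 51.4372
re-solving with b+δb shifts x by Δx of norm 0.0661
dividing the unrounded norms, ‖Δx‖/‖x‖ = 0.0013
tightness: 0.0013 against a bound of 0.1694 (unrounded ratio ≈ 0.0076)

0.0013
0.1694


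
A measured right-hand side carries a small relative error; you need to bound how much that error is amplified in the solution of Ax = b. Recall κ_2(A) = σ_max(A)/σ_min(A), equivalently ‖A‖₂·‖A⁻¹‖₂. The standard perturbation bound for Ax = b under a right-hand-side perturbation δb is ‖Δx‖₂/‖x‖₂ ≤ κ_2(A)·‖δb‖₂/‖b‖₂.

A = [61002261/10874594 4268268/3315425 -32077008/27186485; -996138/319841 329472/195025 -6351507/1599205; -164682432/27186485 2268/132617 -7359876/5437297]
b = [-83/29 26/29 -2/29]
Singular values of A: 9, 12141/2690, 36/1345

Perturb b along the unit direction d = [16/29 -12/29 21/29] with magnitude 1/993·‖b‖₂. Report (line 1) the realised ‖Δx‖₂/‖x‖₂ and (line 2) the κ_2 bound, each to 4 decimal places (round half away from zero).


0.0015
0.3386

largest singular value 9, smallest 36/1345
κ_2(A) = 9 / (36/1345) = 336.2500
perturbation bound = 336.2500·1/993 = 0.3386
solve Ax = b  →  x = [7.4591 -66.0356 -34.1638]
‖b‖₂ = 3.0000 and ‖x‖₂ = 74.7229
δb = ε·‖b‖·d = [0.0017 -0.0013 0.0022]; solving A·Δx = δb gives ‖Δx‖ = 0.1129
relative error = 0.0015
tightness: 0.0015 against a bound of 0.3386 (unrounded ratio ≈ 0.0045)


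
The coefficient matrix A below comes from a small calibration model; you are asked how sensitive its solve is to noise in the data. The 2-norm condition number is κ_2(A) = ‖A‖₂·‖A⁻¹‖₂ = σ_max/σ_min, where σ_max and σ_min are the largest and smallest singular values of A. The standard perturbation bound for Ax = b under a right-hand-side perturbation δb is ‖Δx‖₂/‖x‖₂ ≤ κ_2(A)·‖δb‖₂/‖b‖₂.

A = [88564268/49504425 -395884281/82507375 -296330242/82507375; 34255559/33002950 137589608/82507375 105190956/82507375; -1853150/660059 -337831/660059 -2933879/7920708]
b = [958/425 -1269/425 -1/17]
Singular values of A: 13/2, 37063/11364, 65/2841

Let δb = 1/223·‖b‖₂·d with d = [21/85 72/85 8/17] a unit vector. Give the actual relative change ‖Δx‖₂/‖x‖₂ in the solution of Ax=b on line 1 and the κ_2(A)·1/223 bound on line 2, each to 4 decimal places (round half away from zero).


σ_max = 13/2, σ_min = 65/2841
κ_2(A) = (13/2) / (65/2841) = 284.1000
bound on ‖Δx‖/‖x‖: κ·ε = 284.1000·1/223 = 1.2740
solve Ax = b  →  x = [-0.1978 52.0352 -70.2429]
‖b‖₂ = 3.7417 and ‖x‖₂ = 87.4171
re-solving with b+δb shifts x by Δx of norm 0.7334
dividing the unrounded norms, ‖Δx‖/‖x‖ = 0.0084
realised/bound (from unrounded values) ≈ 0.0066

0.0084
1.2740


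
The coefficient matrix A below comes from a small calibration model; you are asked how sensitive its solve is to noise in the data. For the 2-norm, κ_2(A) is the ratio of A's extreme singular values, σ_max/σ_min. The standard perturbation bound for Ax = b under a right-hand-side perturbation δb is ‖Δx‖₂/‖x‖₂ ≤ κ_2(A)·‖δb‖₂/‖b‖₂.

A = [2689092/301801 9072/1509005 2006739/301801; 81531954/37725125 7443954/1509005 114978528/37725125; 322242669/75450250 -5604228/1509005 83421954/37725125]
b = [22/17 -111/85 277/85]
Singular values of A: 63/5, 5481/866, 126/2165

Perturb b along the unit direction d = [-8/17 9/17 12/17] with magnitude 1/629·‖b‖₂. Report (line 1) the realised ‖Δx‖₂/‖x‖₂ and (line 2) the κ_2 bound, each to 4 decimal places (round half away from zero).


from the listed singular values, σ₁ = 63/5, σ_n = 126/2165
κ_2(A) = (63/5) / (126/2165) = 216.5000
bound on ‖Δx‖/‖x‖: κ·ε = 216.5000·1/629 = 0.3442
solve Ax = b  →  x = [-9.8687 -4.2342 13.4228]
‖b‖₂ = 3.7417 and ‖x‖₂ = 17.1898
re-solving with b+δb shifts x by Δx of norm 0.1022
realised ‖Δx‖/‖x‖ = 0.0059
realised/bound (from unrounded values) ≈ 0.0173

0.0059
0.3442


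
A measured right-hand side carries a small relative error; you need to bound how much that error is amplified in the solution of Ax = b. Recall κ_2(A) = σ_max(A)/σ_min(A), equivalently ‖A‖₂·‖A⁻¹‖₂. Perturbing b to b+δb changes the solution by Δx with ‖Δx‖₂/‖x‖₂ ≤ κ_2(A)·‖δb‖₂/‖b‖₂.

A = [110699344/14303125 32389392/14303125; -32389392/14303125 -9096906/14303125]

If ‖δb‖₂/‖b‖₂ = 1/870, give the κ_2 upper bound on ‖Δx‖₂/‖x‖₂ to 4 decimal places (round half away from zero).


AᵀA = [21285467961856/327327015625 6208204322208/327327015625; 6208204322208/327327015625 1810922260644/327327015625]; tr = 36954224356/523723225, det = 22127616/523723225
solving λ² − 36954224356/523723225·λ + 22127616/523723225 = 0 gives λ = 1764/25, 12544/20948929
κ_2(A) = √(λ_max/λ_min) = √((1764/25) / (12544/20948929)) = 343.2750
κ_2(A)·‖δb‖/‖b‖ = 0.3946

0.3946


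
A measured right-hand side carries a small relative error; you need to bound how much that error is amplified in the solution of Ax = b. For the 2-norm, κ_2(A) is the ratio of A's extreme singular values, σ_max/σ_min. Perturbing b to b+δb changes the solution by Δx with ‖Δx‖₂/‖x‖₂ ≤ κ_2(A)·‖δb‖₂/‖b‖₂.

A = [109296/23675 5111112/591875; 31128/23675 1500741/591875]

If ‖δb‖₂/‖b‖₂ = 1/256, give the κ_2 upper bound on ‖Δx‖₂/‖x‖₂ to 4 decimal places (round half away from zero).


M = AᵀA = [103316544/4484045 4842713304/112101125; 4842713304/112101125 45401103081/560505625]. tr(M)=58315671081/560505625, det(M)=1731891456/14012640625
λ_max, λ_min = (58315671081/560505625 ± √3400562176042903318161/314166555656640625)/2 = 2601/25, 665856/560505625
so κ_2 = √((2601/25) / (665856/560505625)) = 295.9375
worst-case relative error ≤ 295.9375 × 1/256 = 1.1560

1.1560


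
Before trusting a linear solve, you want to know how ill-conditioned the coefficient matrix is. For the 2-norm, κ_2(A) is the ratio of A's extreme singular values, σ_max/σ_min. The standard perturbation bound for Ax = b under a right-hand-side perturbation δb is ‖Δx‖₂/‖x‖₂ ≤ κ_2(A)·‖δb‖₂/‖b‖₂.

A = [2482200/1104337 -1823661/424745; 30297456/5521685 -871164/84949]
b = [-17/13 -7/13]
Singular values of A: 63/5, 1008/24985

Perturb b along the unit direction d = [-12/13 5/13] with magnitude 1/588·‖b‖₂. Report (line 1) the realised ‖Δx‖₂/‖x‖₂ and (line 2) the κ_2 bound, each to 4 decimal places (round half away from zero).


from the listed singular values, σ₁ = 63/5, σ_n = 1008/24985
κ = σ_max/σ_min = (63/5)/(1008/24985) = 312.3125
κ_2(A)·‖δb‖/‖b‖ = 0.5311
solve Ax = b  →  x = [21.8333 11.7344]
‖b‖₂ = 1.4142 and ‖x‖₂ = 24.7868
Δx = A⁻¹·δb where δb = 1/588·1.4142·d; ‖Δx‖ = 0.0596
dividing the unrounded norms, ‖Δx‖/‖x‖ = 0.0024
so the bound overstates the realised error by a factor of ≈ 220.8394 (computed from the unrounded values)

0.0024
0.5311


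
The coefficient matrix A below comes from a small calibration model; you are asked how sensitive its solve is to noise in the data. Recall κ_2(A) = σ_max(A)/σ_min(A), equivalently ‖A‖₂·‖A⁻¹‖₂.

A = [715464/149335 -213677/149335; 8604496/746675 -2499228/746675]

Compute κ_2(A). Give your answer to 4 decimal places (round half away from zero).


373.3375

AᵀA = [86834569796416/557523555625 -25326552357288/557523555625; -25326552357288/557523555625 7387587104209/557523555625]; tr = 150755451041/892037689, det = 182790400/892037689
eigenvalues of AᵀA: λ = (tr ± √(tr²−4·det))/2 = 169, 1081600/892037689
κ = σ_max/σ_min = 13/(1040/29867) = 373.3375


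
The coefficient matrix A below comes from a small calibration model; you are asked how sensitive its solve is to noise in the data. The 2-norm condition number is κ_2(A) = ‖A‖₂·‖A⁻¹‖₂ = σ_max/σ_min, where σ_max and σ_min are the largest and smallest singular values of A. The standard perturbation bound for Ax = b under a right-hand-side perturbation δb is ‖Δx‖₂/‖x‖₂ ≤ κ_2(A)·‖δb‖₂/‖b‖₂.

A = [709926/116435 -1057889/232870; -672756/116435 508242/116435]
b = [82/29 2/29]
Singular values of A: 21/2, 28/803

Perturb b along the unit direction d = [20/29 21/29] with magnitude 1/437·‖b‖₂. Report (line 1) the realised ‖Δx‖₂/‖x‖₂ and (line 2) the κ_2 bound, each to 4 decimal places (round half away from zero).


0.0032
0.6891

σ_max = 21/2, σ_min = 28/803
κ = σ_max/σ_min = (21/2)/(28/803) = 301.1250
worst-case relative error ≤ 301.1250 × 1/437 = 0.6891
solve Ax = b  →  x = [34.5667 45.7714]
‖b‖₂ = 2.8284 and ‖x‖₂ = 57.3575
Δx = A⁻¹·δb where δb = 1/437·2.8284·d; ‖Δx‖ = 0.1856
dividing the unrounded norms, ‖Δx‖/‖x‖ = 0.0032
realised/bound (from unrounded values) ≈ 0.0047


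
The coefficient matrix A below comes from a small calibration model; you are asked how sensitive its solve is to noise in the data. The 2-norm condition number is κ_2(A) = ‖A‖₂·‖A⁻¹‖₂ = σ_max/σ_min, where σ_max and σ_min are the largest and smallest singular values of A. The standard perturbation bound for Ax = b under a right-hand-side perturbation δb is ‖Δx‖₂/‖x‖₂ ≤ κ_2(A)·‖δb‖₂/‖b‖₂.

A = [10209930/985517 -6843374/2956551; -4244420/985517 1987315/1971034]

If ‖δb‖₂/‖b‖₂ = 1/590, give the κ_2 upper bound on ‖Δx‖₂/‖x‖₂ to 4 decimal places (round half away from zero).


form AᵀA = [723418767700/5747004481 -162766999610/5747004481; -162766999610/5747004481 1318768396441/206892161316] with trace 16277123161/123076836 and determinant 6996025/30769209
eigenvalues of AᵀA: λ = (tr ± √(tr²−4·det))/2 = 529/4, 52900/30769209
so κ_2 = √((529/4) / (52900/30769209)) = 277.3500
worst-case relative error ≤ 277.3500 × 1/590 = 0.4701

0.4701


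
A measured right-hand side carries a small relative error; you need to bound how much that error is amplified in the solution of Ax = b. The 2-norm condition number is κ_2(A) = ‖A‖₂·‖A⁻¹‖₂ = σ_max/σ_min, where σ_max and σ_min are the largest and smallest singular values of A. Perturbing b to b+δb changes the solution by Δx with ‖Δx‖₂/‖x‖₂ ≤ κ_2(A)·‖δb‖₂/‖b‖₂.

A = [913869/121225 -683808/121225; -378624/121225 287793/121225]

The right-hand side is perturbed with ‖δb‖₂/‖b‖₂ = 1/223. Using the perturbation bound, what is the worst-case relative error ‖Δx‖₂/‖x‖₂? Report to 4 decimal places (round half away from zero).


1.6726

M = AᵀA = [5790015873/86955625 -4342463136/86955625; -4342463136/86955625 3256912377/86955625]. tr(M)=72375426/695645, det(M)=6765201/86955625
char-poly roots: 2601/25 and 2601/3478225
κ_2(A) = √(λ_max/λ_min) = √((2601/25) / (2601/3478225)) = 373.0000
worst-case relative error ≤ 373.0000 × 1/223 = 1.6726


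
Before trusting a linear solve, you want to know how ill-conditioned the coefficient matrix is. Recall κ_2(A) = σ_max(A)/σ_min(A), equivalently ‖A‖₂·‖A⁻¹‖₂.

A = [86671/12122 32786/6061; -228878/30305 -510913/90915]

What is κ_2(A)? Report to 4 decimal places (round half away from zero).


M = AᵀA = [472457921/4368100 265750979/3276075; 265750979/3276075 597966109/9828225]. tr(M)=265759429/1572516, det(M)=714025/1572516
λ_max, λ_min = (265759429/1572516 ± √70623582839458441/2472806570256)/2 = 169, 4225/1572516
κ_2(A) = √(λ_max/λ_min) = √(169 / (4225/1572516)) = 250.8000

250.8000


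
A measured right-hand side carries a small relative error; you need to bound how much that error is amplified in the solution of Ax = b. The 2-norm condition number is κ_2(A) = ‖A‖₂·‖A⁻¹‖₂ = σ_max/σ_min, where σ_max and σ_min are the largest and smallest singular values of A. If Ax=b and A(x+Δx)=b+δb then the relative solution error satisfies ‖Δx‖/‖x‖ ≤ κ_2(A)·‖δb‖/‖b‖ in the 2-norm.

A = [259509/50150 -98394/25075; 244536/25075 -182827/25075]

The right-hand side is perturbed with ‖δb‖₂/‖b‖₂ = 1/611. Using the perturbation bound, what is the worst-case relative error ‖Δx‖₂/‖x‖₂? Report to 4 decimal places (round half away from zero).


form AᵀA = [212135877/1740500 -39774981/435125; -39774981/435125 29831897/435125] with trace 66292693/348100 and determinant 2518569/8702500
λ_max, λ_min = (66292693/348100 ± √175783234838929/4846944400)/2 = 4761/25, 529/348100
σ_max=√(4761/25)=(69/5), σ_min=√(529/348100)=(23/590) → κ = 354.0000
bound on ‖Δx‖/‖x‖: κ·ε = 354.0000·1/611 = 0.5794

0.5794


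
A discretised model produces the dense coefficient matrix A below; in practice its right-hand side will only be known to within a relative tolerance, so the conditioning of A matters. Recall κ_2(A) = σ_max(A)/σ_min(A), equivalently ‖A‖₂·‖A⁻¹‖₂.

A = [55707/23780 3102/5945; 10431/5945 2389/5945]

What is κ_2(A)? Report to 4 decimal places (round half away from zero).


AᵀA = [193766481/22619536 5449635/2827442; 5449635/2827442 613189/1413721]; tr = 121105/13456, det = 9/13456
char-poly roots: 9 and 1/13456
κ_2(A) = √(λ_max/λ_min) = √(9 / (1/13456)) = 348.0000

348.0000
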